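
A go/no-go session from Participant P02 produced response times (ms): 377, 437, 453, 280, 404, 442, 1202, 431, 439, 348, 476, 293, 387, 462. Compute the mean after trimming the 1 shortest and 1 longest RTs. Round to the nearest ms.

412 ms

Sorted: 280, 293, 348, 377, 387, 404, 431, 437, 439, 442, 453, 462, 476, 1202
Drop lowest 1 (280) and highest 1 (1202)
Remaining (n=12): Σ = 4949, mean = 4949/12 = 412.417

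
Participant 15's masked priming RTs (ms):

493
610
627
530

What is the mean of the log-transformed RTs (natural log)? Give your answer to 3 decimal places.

ln(RT): 6.2005, 6.4135, 6.4409, 6.2729
Σ ln(RT) = 25.3278
Mean = 25.3278/4 = 6.33195

6.332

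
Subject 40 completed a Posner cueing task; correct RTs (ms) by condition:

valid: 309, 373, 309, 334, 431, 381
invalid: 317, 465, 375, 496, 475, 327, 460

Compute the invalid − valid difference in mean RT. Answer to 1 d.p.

M(valid) = 2137/6 = 356.167
M(invalid) = 2915/7 = 416.429
Difference = 416.429 − 356.167 = 60.262 ms

60.3 ms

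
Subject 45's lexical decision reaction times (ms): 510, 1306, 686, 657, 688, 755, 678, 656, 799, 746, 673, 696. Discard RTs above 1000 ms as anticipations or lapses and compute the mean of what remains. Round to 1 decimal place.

685.8 ms

Excluded: 1306
Retained (n=11): Σ = 7544
Mean = 7544/11 = 685.8182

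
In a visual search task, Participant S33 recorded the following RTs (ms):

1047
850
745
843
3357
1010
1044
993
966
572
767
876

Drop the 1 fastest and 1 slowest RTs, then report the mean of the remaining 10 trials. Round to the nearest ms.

Sorted: 572, 745, 767, 843, 850, 876, 966, 993, 1010, 1044, 1047, 3357
Drop lowest 1 (572) and highest 1 (3357)
Remaining (n=10): Σ = 9141, mean = 9141/10 = 914.100

914 ms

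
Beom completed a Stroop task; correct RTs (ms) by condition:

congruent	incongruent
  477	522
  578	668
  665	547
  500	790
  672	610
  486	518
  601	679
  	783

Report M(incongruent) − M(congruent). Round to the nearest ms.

71 ms

M(congruent) = 3979/7 = 568.429
M(incongruent) = 5117/8 = 639.625
Difference = 639.625 − 568.429 = 71.196 ms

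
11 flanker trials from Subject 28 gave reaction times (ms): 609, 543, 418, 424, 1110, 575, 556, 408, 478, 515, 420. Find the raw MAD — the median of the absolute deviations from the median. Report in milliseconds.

91 ms

Sorted: 408, 418, 420, 424, 478, 515, 543, 556, 575, 609, 1110 → median = 515
|x − 515|: 94, 28, 97, 91, 595, 60, 41, 107, 37, 0, 95
Sorted deviations: 0, 28, 37, 41, 60, 91, 94, 95, 97, 107, 595 → MAD = 91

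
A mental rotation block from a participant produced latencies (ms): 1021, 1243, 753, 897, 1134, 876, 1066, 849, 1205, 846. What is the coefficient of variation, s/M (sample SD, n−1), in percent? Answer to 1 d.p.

17.1%

n = 10, Σ = 9890, M = 989.0000
Σ(x−M)² = 256128.000; s = √(256128.000/9) = 168.6970
CV = 168.6970 / 989.0000 = 0.17057 = 17.057%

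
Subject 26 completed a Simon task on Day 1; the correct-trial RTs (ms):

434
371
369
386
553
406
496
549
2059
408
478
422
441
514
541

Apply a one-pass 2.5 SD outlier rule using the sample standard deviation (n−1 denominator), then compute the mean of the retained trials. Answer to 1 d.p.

n = 15, ΣRT = 8427, M = 561.800
Σ(x−M)² = 2458798.40; s = √(2458798.40/14) = 419.080
Cutoffs: 561.800 ± 2.5·419.080 → [-485.9, 1609.5]
Outside: 2059 → excluded.
Retained (n=14): Σ = 6368, mean = 6368/14 = 454.857

454.9 ms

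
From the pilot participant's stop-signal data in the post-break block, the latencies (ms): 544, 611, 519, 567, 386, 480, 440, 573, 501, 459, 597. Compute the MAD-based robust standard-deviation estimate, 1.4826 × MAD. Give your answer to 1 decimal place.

Sorted: 386, 440, 459, 480, 501, 519, 544, 567, 573, 597, 611 → median = 519
|x − 519| sorted: 0, 18, 25, 39, 48, 54, 60, 78, 79, 92, 133 → MAD = 54
Robust SD ≈ 1.4826 × 54 = 80.060

80.1 ms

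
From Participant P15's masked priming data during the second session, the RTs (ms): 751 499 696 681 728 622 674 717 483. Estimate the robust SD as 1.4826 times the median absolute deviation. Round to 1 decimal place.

69.7 ms

Sorted: 483, 499, 622, 674, 681, 696, 717, 728, 751 → median = 681
|x − 681| sorted: 0, 7, 15, 36, 47, 59, 70, 182, 198 → MAD = 47
Robust SD ≈ 1.4826 × 47 = 69.682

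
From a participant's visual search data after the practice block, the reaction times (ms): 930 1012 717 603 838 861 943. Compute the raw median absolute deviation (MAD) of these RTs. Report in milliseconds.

Sorted: 603, 717, 838, 861, 930, 943, 1012 → median = 861
|x − 861|: 69, 151, 144, 258, 23, 0, 82
Sorted deviations: 0, 23, 69, 82, 144, 151, 258 → MAD = 82

82 ms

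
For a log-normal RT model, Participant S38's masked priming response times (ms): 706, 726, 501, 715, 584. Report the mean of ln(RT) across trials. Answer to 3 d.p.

ln(RT): 6.5596, 6.5876, 6.2166, 6.5723, 6.3699
Σ ln(RT) = 32.3060
Mean = 32.3060/5 = 6.46119

6.461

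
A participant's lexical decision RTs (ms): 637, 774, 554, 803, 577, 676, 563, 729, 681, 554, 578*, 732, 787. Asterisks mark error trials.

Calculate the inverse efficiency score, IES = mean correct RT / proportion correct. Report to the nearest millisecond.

Correct trials (n=12): 637, 774, 554, 803, 577, 676, 563, 729, 681, 554, 732, 787
Mean correct RT = 8067/12 = 672.2500 ms
Proportion correct = 12/13
IES = 672.2500 / (12/13) = 728.271 ms

728 ms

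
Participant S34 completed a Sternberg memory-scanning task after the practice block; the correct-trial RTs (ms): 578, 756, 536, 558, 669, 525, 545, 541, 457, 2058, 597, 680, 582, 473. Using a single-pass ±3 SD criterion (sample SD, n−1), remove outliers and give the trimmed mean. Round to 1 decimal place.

576.7 ms

n = 14, ΣRT = 9555, M = 682.500
Σ(x−M)² = 2121359.50; s = √(2121359.50/13) = 403.957
Cutoffs: 682.500 ± 3·403.957 → [-529.4, 1894.4]
Outside: 2058 → excluded.
Retained (n=13): Σ = 7497, mean = 7497/13 = 576.692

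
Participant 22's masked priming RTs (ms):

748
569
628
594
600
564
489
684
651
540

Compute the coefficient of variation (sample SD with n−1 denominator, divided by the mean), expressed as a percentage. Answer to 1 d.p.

n = 10, Σ = 6067, M = 606.7000
Σ(x−M)² = 50110.100; s = √(50110.100/9) = 74.6176
CV = 74.6176 / 606.7000 = 0.12299 = 12.299%

12.3%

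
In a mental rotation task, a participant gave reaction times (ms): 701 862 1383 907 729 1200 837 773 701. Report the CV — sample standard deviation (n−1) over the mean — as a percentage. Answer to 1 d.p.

26.5%

n = 9, Σ = 8093, M = 899.2222
Σ(x−M)² = 453317.556; s = √(453317.556/8) = 238.0435
CV = 238.0435 / 899.2222 = 0.26472 = 26.472%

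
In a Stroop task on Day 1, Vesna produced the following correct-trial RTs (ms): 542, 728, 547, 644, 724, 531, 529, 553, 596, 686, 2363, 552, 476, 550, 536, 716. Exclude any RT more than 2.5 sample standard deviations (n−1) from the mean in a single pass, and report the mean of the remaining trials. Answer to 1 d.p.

n = 16, ΣRT = 11273, M = 704.562
Σ(x−M)² = 3030259.94; s = √(3030259.94/15) = 449.463
Cutoffs: 704.562 ± 2.5·449.463 → [-419.1, 1828.2]
Outside: 2363 → excluded.
Retained (n=15): Σ = 8910, mean = 8910/15 = 594.000

594.0 ms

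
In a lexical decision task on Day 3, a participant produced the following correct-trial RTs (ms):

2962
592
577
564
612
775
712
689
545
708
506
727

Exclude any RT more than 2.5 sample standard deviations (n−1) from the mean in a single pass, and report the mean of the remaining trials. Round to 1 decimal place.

n = 12, ΣRT = 9969, M = 830.750
Σ(x−M)² = 5032874.25; s = √(5032874.25/11) = 676.413
Cutoffs: 830.750 ± 2.5·676.413 → [-860.3, 2521.8]
Outside: 2962 → excluded.
Retained (n=11): Σ = 7007, mean = 7007/11 = 637.000

637.0 ms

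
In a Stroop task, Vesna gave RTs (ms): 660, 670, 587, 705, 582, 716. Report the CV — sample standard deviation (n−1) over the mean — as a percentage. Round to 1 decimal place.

n = 6, Σ = 3920, M = 653.3333
Σ(x−M)² = 16407.333; s = √(16407.333/5) = 57.2841
CV = 57.2841 / 653.3333 = 0.08768 = 8.768%

8.8%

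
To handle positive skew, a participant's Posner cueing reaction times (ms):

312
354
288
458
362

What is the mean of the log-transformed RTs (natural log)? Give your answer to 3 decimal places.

5.859

ln(RT): 5.7430, 5.8693, 5.6630, 6.1269, 5.8916
Σ ln(RT) = 29.2938
Mean = 29.2938/5 = 5.85875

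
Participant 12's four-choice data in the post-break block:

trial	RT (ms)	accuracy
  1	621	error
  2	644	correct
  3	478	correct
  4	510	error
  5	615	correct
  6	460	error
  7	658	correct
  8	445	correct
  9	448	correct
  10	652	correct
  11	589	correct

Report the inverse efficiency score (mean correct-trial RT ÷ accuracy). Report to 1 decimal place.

778.4 ms

Correct trials (n=8): 644, 478, 615, 658, 445, 448, 652, 589
Mean correct RT = 4529/8 = 566.1250 ms
Proportion correct = 8/11
IES = 566.1250 / (8/11) = 778.422 ms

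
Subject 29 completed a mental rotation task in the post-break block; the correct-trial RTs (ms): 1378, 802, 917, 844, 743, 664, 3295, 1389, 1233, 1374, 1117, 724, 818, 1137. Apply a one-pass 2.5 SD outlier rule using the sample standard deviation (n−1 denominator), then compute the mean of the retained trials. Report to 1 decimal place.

1010.8 ms

n = 14, ΣRT = 16435, M = 1173.929
Σ(x−M)² = 5723010.93; s = √(5723010.93/13) = 663.500
Cutoffs: 1173.929 ± 2.5·663.500 → [-484.8, 2832.7]
Outside: 3295 → excluded.
Retained (n=13): Σ = 13140, mean = 13140/13 = 1010.769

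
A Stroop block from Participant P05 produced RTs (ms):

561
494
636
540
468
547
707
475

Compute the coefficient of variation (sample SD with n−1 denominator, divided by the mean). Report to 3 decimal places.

n = 8, Σ = 4428, M = 553.5000
Σ(x−M)² = 47662.000; s = √(47662.000/7) = 82.5158
CV = 82.5158 / 553.5000 = 0.14908

0.149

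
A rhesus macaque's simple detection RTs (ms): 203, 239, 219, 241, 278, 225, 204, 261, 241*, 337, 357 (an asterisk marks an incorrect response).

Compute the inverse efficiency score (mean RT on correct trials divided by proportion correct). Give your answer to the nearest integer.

282 ms

Correct trials (n=10): 203, 239, 219, 241, 278, 225, 204, 261, 337, 357
Mean correct RT = 2564/10 = 256.4000 ms
Proportion correct = 10/11
IES = 256.4000 / (10/11) = 282.040 ms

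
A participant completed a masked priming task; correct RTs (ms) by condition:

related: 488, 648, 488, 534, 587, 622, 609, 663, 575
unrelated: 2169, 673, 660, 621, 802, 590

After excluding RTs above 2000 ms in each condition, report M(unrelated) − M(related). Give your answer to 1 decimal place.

89.9 ms

unrelated: exclude 2169
M(related) = 5214/9 = 579.333
M(unrelated) = 3346/5 = 669.200
Difference = 669.200 − 579.333 = 89.867 ms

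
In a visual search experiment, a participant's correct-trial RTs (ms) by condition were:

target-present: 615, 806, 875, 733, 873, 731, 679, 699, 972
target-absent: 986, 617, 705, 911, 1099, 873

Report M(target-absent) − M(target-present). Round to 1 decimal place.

M(target-present) = 6983/9 = 775.889
M(target-absent) = 5191/6 = 865.167
Difference = 865.167 − 775.889 = 89.278 ms

89.3 ms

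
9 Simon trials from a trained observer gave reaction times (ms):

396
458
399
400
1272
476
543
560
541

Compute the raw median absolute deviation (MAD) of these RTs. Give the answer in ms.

Sorted: 396, 399, 400, 458, 476, 541, 543, 560, 1272 → median = 476
|x − 476|: 80, 18, 77, 76, 796, 0, 67, 84, 65
Sorted deviations: 0, 18, 65, 67, 76, 77, 80, 84, 796 → MAD = 76

76 ms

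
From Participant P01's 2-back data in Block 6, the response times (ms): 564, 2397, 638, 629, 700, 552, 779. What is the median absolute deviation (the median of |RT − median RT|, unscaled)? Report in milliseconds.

Sorted: 552, 564, 629, 638, 700, 779, 2397 → median = 638
|x − 638|: 74, 1759, 0, 9, 62, 86, 141
Sorted deviations: 0, 9, 62, 74, 86, 141, 1759 → MAD = 74

74 ms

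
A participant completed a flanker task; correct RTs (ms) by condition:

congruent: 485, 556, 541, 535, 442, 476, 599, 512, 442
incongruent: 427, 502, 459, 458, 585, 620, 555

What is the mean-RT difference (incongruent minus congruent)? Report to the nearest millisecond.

5 ms

M(congruent) = 4588/9 = 509.778
M(incongruent) = 3606/7 = 515.143
Difference = 515.143 − 509.778 = 5.365 ms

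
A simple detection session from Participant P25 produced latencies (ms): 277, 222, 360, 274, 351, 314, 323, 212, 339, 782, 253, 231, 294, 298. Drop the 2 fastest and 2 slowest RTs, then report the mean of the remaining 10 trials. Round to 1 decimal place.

Sorted: 212, 222, 231, 253, 274, 277, 294, 298, 314, 323, 339, 351, 360, 782
Drop lowest 2 (212, 222) and highest 2 (360, 782)
Remaining (n=10): Σ = 2954, mean = 2954/10 = 295.400

295.4 ms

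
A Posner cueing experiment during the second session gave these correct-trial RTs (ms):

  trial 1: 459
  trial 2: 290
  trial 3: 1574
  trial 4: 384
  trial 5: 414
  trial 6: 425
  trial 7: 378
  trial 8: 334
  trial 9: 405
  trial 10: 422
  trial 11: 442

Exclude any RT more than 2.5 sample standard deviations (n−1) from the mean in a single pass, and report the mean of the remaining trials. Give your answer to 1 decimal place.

395.3 ms

n = 11, ΣRT = 5527, M = 502.455
Σ(x−M)² = 1286580.73; s = √(1286580.73/10) = 358.689
Cutoffs: 502.455 ± 2.5·358.689 → [-394.3, 1399.2]
Outside: 1574 → excluded.
Retained (n=10): Σ = 3953, mean = 3953/10 = 395.300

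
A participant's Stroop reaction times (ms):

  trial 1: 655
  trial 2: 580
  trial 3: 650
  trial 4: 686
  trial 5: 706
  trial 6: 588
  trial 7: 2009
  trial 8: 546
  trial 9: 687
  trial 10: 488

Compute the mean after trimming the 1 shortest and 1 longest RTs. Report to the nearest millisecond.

637 ms

Sorted: 488, 546, 580, 588, 650, 655, 686, 687, 706, 2009
Drop lowest 1 (488) and highest 1 (2009)
Remaining (n=8): Σ = 5098, mean = 5098/8 = 637.250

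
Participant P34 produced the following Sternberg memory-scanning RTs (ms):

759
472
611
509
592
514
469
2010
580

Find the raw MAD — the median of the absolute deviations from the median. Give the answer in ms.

Sorted: 469, 472, 509, 514, 580, 592, 611, 759, 2010 → median = 580
|x − 580|: 179, 108, 31, 71, 12, 66, 111, 1430, 0
Sorted deviations: 0, 12, 31, 66, 71, 108, 111, 179, 1430 → MAD = 71

71 ms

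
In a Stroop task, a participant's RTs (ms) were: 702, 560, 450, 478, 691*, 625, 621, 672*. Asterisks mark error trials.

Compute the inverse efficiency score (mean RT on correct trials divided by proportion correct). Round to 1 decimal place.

763.6 ms

Correct trials (n=6): 702, 560, 450, 478, 625, 621
Mean correct RT = 3436/6 = 572.6667 ms
Proportion correct = 6/8
IES = 572.6667 / (6/8) = 763.556 ms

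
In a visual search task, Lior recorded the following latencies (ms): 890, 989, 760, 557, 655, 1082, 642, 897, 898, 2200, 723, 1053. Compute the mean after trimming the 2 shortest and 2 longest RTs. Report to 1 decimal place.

Sorted: 557, 642, 655, 723, 760, 890, 897, 898, 989, 1053, 1082, 2200
Drop lowest 2 (557, 642) and highest 2 (1082, 2200)
Remaining (n=8): Σ = 6865, mean = 6865/8 = 858.125

858.1 ms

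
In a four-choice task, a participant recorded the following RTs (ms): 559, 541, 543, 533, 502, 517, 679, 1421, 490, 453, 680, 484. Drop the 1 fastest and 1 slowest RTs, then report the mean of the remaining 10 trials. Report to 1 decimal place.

552.8 ms

Sorted: 453, 484, 490, 502, 517, 533, 541, 543, 559, 679, 680, 1421
Drop lowest 1 (453) and highest 1 (1421)
Remaining (n=10): Σ = 5528, mean = 5528/10 = 552.800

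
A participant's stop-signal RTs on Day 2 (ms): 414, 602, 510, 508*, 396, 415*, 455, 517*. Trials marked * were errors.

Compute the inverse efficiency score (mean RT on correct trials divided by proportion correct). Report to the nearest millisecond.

Correct trials (n=5): 414, 602, 510, 396, 455
Mean correct RT = 2377/5 = 475.4000 ms
Proportion correct = 5/8
IES = 475.4000 / (5/8) = 760.640 ms

761 ms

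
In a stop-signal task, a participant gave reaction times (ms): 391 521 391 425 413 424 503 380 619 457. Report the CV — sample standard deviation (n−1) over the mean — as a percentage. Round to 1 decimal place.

n = 10, Σ = 4524, M = 452.4000
Σ(x−M)² = 50934.400; s = √(50934.400/9) = 75.2288
CV = 75.2288 / 452.4000 = 0.16629 = 16.629%

16.6%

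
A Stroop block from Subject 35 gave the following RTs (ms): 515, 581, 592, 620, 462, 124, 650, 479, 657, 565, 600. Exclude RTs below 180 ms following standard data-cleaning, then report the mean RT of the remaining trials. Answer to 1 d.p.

Excluded: 124
Retained (n=10): Σ = 5721
Mean = 5721/10 = 572.1000

572.1 ms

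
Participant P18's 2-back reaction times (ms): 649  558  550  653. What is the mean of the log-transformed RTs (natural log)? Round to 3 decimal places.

6.398

ln(RT): 6.4754, 6.3244, 6.3099, 6.4816
Σ ln(RT) = 25.5913
Mean = 25.5913/4 = 6.39782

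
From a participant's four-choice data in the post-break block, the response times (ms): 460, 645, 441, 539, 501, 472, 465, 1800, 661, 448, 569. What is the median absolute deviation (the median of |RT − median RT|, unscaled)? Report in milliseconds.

53 ms

Sorted: 441, 448, 460, 465, 472, 501, 539, 569, 645, 661, 1800 → median = 501
|x − 501|: 41, 144, 60, 38, 0, 29, 36, 1299, 160, 53, 68
Sorted deviations: 0, 29, 36, 38, 41, 53, 60, 68, 144, 160, 1299 → MAD = 53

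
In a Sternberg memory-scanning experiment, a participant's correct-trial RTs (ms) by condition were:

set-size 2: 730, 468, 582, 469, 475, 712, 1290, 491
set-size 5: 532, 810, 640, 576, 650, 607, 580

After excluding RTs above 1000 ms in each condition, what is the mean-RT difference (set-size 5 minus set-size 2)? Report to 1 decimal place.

66.9 ms

set-size 2: exclude 1290
M(set-size 2) = 3927/7 = 561.000
M(set-size 5) = 4395/7 = 627.857
Difference = 627.857 − 561.000 = 66.857 ms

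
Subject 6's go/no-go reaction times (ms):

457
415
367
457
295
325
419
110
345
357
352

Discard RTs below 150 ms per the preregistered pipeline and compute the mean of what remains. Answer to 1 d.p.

378.9 ms

Excluded: 110
Retained (n=10): Σ = 3789
Mean = 3789/10 = 378.9000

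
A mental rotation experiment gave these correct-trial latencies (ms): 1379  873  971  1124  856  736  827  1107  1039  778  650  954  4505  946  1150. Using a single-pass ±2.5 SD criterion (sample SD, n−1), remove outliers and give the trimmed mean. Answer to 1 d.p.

n = 15, ΣRT = 17895, M = 1193.000
Σ(x−M)² = 12234924.00; s = √(12234924.00/14) = 934.839
Cutoffs: 1193.000 ± 2.5·934.839 → [-1144.1, 3530.1]
Outside: 4505 → excluded.
Retained (n=14): Σ = 13390, mean = 13390/14 = 956.429

956.4 ms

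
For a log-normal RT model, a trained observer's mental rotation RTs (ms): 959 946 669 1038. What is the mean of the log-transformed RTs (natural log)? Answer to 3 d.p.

ln(RT): 6.8659, 6.8522, 6.5058, 6.9451
Σ ln(RT) = 27.1690
Mean = 27.1690/4 = 6.79224

6.792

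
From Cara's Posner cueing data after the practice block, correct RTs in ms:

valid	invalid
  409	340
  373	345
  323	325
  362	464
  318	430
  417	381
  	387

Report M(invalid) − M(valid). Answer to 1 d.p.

14.7 ms

M(valid) = 2202/6 = 367.000
M(invalid) = 2672/7 = 381.714
Difference = 381.714 − 367.000 = 14.714 ms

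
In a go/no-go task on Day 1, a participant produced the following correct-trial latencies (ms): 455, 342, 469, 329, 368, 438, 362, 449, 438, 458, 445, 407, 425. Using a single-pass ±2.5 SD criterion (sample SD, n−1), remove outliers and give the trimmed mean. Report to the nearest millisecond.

414 ms

n = 13, ΣRT = 5385, M = 414.231
Σ(x−M)² = 27378.31; s = √(27378.31/12) = 47.765
Cutoffs: 414.231 ± 2.5·47.765 → [294.8, 533.6]
No RTs fall outside the cutoffs; all 13 retained. Mean = 5385/13 = 414.231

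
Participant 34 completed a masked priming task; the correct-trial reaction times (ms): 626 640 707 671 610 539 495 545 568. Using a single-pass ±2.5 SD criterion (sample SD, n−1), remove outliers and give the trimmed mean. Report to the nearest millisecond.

600 ms

n = 9, ΣRT = 5401, M = 600.111
Σ(x−M)² = 37660.89; s = √(37660.89/8) = 68.612
Cutoffs: 600.111 ± 2.5·68.612 → [428.6, 771.6]
No RTs fall outside the cutoffs; all 9 retained. Mean = 5401/9 = 600.111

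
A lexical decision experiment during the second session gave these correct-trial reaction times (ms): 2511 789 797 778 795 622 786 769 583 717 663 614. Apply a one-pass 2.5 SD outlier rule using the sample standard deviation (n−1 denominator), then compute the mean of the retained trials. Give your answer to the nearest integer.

n = 12, ΣRT = 10424, M = 868.667
Σ(x−M)² = 3011762.67; s = √(3011762.67/11) = 523.256
Cutoffs: 868.667 ± 2.5·523.256 → [-439.5, 2176.8]
Outside: 2511 → excluded.
Retained (n=11): Σ = 7913, mean = 7913/11 = 719.364

719 ms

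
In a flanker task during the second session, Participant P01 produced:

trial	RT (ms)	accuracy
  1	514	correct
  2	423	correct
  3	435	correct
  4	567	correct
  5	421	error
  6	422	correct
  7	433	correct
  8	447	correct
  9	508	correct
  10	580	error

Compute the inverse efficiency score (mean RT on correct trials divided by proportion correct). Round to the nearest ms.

586 ms

Correct trials (n=8): 514, 423, 435, 567, 422, 433, 447, 508
Mean correct RT = 3749/8 = 468.6250 ms
Proportion correct = 8/10
IES = 468.6250 / (8/10) = 585.781 ms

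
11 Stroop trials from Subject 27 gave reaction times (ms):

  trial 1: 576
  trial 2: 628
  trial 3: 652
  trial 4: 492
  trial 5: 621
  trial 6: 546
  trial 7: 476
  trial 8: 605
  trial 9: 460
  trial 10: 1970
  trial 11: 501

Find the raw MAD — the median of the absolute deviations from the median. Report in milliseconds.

75 ms

Sorted: 460, 476, 492, 501, 546, 576, 605, 621, 628, 652, 1970 → median = 576
|x − 576|: 0, 52, 76, 84, 45, 30, 100, 29, 116, 1394, 75
Sorted deviations: 0, 29, 30, 45, 52, 75, 76, 84, 100, 116, 1394 → MAD = 75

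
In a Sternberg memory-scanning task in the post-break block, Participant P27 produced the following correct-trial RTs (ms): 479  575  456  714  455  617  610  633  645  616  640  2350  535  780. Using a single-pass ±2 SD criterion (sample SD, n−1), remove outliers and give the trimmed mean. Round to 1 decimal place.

n = 14, ΣRT = 10105, M = 721.786
Σ(x−M)² = 2966862.36; s = √(2966862.36/13) = 477.724
Cutoffs: 721.786 ± 2·477.724 → [-233.7, 1677.2]
Outside: 2350 → excluded.
Retained (n=13): Σ = 7755, mean = 7755/13 = 596.538

596.5 ms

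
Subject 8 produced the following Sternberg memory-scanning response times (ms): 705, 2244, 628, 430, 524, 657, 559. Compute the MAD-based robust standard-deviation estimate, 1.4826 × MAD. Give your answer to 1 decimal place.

Sorted: 430, 524, 559, 628, 657, 705, 2244 → median = 628
|x − 628| sorted: 0, 29, 69, 77, 104, 198, 1616 → MAD = 77
Robust SD ≈ 1.4826 × 77 = 114.160

114.2 ms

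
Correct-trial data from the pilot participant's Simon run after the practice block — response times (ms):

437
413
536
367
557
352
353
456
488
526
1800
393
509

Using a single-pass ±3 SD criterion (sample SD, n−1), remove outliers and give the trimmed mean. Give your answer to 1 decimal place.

n = 13, ΣRT = 7187, M = 552.846
Σ(x−M)² = 1745265.69; s = √(1745265.69/12) = 381.364
Cutoffs: 552.846 ± 3·381.364 → [-591.2, 1696.9]
Outside: 1800 → excluded.
Retained (n=12): Σ = 5387, mean = 5387/12 = 448.917

448.9 ms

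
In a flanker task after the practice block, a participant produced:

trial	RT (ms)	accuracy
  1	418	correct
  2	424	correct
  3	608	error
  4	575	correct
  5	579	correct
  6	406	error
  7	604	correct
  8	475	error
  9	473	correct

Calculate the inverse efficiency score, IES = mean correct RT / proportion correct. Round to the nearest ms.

768 ms

Correct trials (n=6): 418, 424, 575, 579, 604, 473
Mean correct RT = 3073/6 = 512.1667 ms
Proportion correct = 6/9
IES = 512.1667 / (6/9) = 768.250 ms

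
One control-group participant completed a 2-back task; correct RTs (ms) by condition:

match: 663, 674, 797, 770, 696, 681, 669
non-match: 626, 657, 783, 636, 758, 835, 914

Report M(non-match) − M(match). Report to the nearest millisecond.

M(match) = 4950/7 = 707.143
M(non-match) = 5209/7 = 744.143
Difference = 744.143 − 707.143 = 37.000 ms

37 ms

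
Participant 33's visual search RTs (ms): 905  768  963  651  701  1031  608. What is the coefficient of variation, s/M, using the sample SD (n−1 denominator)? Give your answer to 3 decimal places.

0.204

n = 7, Σ = 5627, M = 803.8571
Σ(x−M)² = 160740.857; s = √(160740.857/6) = 163.6769
CV = 163.6769 / 803.8571 = 0.20361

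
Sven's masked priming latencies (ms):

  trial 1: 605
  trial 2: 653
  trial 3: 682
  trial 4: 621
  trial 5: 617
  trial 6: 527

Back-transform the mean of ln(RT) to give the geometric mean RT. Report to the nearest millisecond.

616 ms

ln(RT): 6.4052, 6.4816, 6.5250, 6.4313, 6.4249, 6.2672
Mean ln(RT) = 38.5352/6 = 6.42254
Geometric mean = exp(6.42254) = 615.56 ms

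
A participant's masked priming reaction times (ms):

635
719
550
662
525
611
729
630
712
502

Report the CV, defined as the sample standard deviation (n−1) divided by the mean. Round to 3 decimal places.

0.130

n = 10, Σ = 6275, M = 627.5000
Σ(x−M)² = 59602.500; s = √(59602.500/9) = 81.3787
CV = 81.3787 / 627.5000 = 0.12969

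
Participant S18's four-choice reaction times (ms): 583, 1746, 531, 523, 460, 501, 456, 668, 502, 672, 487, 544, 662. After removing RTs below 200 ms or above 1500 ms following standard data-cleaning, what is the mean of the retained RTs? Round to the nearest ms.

Excluded: 1746
Retained (n=12): Σ = 6589
Mean = 6589/12 = 549.0833

549 ms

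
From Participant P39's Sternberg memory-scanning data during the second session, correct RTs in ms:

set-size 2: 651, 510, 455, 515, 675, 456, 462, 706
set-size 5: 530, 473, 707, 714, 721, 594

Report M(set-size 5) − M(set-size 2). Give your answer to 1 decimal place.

M(set-size 2) = 4430/8 = 553.750
M(set-size 5) = 3739/6 = 623.167
Difference = 623.167 − 553.750 = 69.417 ms

69.4 ms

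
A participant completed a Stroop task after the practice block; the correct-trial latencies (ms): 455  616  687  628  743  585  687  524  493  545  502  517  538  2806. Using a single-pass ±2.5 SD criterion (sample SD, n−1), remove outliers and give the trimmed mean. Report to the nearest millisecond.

n = 14, ΣRT = 10326, M = 737.571
Σ(x−M)² = 4699937.43; s = √(4699937.43/13) = 601.277
Cutoffs: 737.571 ± 2.5·601.277 → [-765.6, 2240.8]
Outside: 2806 → excluded.
Retained (n=13): Σ = 7520, mean = 7520/13 = 578.462

578 ms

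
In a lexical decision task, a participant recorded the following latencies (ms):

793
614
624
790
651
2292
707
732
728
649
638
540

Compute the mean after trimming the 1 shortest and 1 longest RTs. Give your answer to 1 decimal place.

Sorted: 540, 614, 624, 638, 649, 651, 707, 728, 732, 790, 793, 2292
Drop lowest 1 (540) and highest 1 (2292)
Remaining (n=10): Σ = 6926, mean = 6926/10 = 692.600

692.6 ms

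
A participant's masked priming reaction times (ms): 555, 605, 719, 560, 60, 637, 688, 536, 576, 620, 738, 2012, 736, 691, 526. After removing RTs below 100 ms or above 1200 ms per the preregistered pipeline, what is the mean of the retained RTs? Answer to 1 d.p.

629.8 ms

Excluded: 60, 2012
Retained (n=13): Σ = 8187
Mean = 8187/13 = 629.7692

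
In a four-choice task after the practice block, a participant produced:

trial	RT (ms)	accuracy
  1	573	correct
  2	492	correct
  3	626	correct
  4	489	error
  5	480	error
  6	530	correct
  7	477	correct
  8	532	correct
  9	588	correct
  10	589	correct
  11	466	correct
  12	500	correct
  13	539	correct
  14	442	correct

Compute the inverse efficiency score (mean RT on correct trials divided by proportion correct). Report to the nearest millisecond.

618 ms

Correct trials (n=12): 573, 492, 626, 530, 477, 532, 588, 589, 466, 500, 539, 442
Mean correct RT = 6354/12 = 529.5000 ms
Proportion correct = 12/14
IES = 529.5000 / (12/14) = 617.750 ms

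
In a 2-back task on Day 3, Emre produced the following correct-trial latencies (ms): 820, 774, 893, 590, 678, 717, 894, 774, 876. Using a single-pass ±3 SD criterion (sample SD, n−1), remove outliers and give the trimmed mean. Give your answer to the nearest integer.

n = 9, ΣRT = 7016, M = 779.556
Σ(x−M)² = 87124.22; s = √(87124.22/8) = 104.358
Cutoffs: 779.556 ± 3·104.358 → [466.5, 1092.6]
No RTs fall outside the cutoffs; all 9 retained. Mean = 7016/9 = 779.556

780 ms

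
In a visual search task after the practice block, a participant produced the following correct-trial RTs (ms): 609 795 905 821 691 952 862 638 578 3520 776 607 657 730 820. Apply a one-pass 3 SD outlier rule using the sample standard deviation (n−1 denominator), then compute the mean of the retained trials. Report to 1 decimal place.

745.8 ms

n = 15, ΣRT = 13961, M = 930.733
Σ(x−M)² = 7367934.93; s = √(7367934.93/14) = 725.452
Cutoffs: 930.733 ± 3·725.452 → [-1245.6, 3107.1]
Outside: 3520 → excluded.
Retained (n=14): Σ = 10441, mean = 10441/14 = 745.786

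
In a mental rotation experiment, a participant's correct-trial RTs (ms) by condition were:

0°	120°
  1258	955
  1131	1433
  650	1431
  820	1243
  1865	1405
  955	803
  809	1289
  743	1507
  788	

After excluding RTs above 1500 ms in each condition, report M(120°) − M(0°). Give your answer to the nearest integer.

328 ms

0°: exclude 1865
120°: exclude 1507
M(0°) = 7154/8 = 894.250
M(120°) = 8559/7 = 1222.714
Difference = 1222.714 − 894.250 = 328.464 ms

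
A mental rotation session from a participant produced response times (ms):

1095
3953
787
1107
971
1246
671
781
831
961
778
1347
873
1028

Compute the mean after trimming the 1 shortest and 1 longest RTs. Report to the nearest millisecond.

984 ms

Sorted: 671, 778, 781, 787, 831, 873, 961, 971, 1028, 1095, 1107, 1246, 1347, 3953
Drop lowest 1 (671) and highest 1 (3953)
Remaining (n=12): Σ = 11805, mean = 11805/12 = 983.750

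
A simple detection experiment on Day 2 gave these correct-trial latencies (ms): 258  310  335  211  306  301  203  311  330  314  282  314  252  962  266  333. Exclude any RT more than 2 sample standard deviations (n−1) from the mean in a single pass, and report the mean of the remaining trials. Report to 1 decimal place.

288.4 ms

n = 16, ΣRT = 5288, M = 330.500
Σ(x−M)² = 450102.00; s = √(450102.00/15) = 173.225
Cutoffs: 330.500 ± 2·173.225 → [-15.9, 676.9]
Outside: 962 → excluded.
Retained (n=15): Σ = 4326, mean = 4326/15 = 288.400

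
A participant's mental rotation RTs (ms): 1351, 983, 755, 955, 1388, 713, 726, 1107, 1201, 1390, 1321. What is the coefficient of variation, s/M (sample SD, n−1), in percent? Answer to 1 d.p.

25.0%

n = 11, Σ = 11890, M = 1080.9091
Σ(x−M)² = 728510.909; s = √(728510.909/10) = 269.9094
CV = 269.9094 / 1080.9091 = 0.24971 = 24.971%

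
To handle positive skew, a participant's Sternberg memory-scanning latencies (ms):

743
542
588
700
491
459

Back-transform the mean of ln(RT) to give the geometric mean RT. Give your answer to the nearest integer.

578 ms

ln(RT): 6.6107, 6.2953, 6.3767, 6.5511, 6.1964, 6.1291
Mean ln(RT) = 38.1593/6 = 6.35988
Geometric mean = exp(6.35988) = 578.18 ms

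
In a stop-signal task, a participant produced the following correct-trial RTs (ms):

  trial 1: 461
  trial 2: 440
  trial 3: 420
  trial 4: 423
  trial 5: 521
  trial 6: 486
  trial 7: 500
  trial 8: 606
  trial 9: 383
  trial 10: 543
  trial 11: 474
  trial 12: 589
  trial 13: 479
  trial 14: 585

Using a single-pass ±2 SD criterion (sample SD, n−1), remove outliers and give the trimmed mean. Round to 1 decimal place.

493.6 ms

n = 14, ΣRT = 6910, M = 493.571
Σ(x−M)² = 60545.43; s = √(60545.43/13) = 68.245
Cutoffs: 493.571 ± 2·68.245 → [357.1, 630.1]
No RTs fall outside the cutoffs; all 14 retained. Mean = 6910/14 = 493.571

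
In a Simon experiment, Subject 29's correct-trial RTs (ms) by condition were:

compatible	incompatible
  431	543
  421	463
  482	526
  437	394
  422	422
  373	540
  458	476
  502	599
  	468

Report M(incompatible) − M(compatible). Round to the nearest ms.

M(compatible) = 3526/8 = 440.750
M(incompatible) = 4431/9 = 492.333
Difference = 492.333 − 440.750 = 51.583 ms

52 ms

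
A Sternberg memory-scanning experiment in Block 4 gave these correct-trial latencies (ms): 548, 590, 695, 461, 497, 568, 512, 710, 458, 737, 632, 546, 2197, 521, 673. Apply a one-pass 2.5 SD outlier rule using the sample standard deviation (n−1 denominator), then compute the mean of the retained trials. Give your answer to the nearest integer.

582 ms

n = 15, ΣRT = 10345, M = 689.667
Σ(x−M)² = 2546877.33; s = √(2546877.33/14) = 426.521
Cutoffs: 689.667 ± 2.5·426.521 → [-376.6, 1756.0]
Outside: 2197 → excluded.
Retained (n=14): Σ = 8148, mean = 8148/14 = 582.000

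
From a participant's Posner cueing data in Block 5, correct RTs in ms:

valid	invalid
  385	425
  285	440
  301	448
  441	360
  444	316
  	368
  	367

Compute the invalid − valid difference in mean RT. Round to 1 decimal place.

M(valid) = 1856/5 = 371.200
M(invalid) = 2724/7 = 389.143
Difference = 389.143 − 371.200 = 17.943 ms

17.9 ms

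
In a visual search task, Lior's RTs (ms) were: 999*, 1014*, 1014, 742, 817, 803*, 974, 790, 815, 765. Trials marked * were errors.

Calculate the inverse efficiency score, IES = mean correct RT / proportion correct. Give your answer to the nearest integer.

1208 ms

Correct trials (n=7): 1014, 742, 817, 974, 790, 815, 765
Mean correct RT = 5917/7 = 845.2857 ms
Proportion correct = 7/10
IES = 845.2857 / (7/10) = 1207.551 ms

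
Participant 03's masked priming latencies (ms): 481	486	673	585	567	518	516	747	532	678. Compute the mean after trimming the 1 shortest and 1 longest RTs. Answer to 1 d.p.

Sorted: 481, 486, 516, 518, 532, 567, 585, 673, 678, 747
Drop lowest 1 (481) and highest 1 (747)
Remaining (n=8): Σ = 4555, mean = 4555/8 = 569.375

569.4 ms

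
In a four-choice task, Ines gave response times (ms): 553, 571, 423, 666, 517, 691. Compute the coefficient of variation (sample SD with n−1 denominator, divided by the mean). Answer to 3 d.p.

0.173

n = 6, Σ = 3421, M = 570.1667
Σ(x−M)² = 48564.833; s = √(48564.833/5) = 98.5544
CV = 98.5544 / 570.1667 = 0.17285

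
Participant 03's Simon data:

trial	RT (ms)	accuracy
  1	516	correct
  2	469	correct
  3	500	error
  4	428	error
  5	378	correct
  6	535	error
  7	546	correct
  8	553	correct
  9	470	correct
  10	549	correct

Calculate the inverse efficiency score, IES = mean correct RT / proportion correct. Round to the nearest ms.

710 ms

Correct trials (n=7): 516, 469, 378, 546, 553, 470, 549
Mean correct RT = 3481/7 = 497.2857 ms
Proportion correct = 7/10
IES = 497.2857 / (7/10) = 710.408 ms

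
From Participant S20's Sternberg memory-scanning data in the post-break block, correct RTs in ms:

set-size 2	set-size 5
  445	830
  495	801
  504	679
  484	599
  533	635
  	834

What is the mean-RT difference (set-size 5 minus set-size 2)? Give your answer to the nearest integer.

M(set-size 2) = 2461/5 = 492.200
M(set-size 5) = 4378/6 = 729.667
Difference = 729.667 − 492.200 = 237.467 ms

237 ms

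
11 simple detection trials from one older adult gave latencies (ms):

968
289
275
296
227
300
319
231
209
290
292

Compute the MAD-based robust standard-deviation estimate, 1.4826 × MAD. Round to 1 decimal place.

Sorted: 209, 227, 231, 275, 289, 290, 292, 296, 300, 319, 968 → median = 290
|x − 290| sorted: 0, 1, 2, 6, 10, 15, 29, 59, 63, 81, 678 → MAD = 15
Robust SD ≈ 1.4826 × 15 = 22.239

22.2 ms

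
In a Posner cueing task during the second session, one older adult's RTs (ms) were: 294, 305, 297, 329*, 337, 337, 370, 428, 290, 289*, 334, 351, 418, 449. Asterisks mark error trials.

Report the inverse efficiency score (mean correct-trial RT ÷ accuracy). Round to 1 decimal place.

409.3 ms

Correct trials (n=12): 294, 305, 297, 337, 337, 370, 428, 290, 334, 351, 418, 449
Mean correct RT = 4210/12 = 350.8333 ms
Proportion correct = 12/14
IES = 350.8333 / (12/14) = 409.306 ms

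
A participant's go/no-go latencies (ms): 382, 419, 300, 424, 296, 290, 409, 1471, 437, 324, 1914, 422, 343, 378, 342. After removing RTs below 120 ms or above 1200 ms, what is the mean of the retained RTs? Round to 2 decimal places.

366.62 ms

Excluded: 1471, 1914
Retained (n=13): Σ = 4766
Mean = 4766/13 = 366.6154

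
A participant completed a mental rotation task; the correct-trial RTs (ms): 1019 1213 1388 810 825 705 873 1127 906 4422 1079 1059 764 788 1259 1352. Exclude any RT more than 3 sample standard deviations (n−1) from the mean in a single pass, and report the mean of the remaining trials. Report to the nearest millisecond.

n = 16, ΣRT = 19589, M = 1224.312
Σ(x−M)² = 11597491.44; s = √(11597491.44/15) = 879.299
Cutoffs: 1224.312 ± 3·879.299 → [-1413.6, 3862.2]
Outside: 4422 → excluded.
Retained (n=15): Σ = 15167, mean = 15167/15 = 1011.133

1011 ms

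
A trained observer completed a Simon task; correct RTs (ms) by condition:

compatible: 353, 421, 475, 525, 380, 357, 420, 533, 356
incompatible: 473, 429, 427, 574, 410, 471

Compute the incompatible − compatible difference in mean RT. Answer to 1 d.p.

39.6 ms

M(compatible) = 3820/9 = 424.444
M(incompatible) = 2784/6 = 464.000
Difference = 464.000 − 424.444 = 39.556 ms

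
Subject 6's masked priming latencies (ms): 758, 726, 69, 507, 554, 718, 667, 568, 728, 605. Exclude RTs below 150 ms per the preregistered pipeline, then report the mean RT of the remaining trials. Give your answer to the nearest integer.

Excluded: 69
Retained (n=9): Σ = 5831
Mean = 5831/9 = 647.8889

648 ms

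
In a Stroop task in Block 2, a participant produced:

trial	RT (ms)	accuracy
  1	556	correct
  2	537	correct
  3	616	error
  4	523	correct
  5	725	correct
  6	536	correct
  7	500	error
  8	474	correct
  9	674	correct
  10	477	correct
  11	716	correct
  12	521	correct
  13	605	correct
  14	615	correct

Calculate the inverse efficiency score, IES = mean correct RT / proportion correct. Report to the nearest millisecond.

Correct trials (n=12): 556, 537, 523, 725, 536, 474, 674, 477, 716, 521, 605, 615
Mean correct RT = 6959/12 = 579.9167 ms
Proportion correct = 12/14
IES = 579.9167 / (12/14) = 676.569 ms

677 ms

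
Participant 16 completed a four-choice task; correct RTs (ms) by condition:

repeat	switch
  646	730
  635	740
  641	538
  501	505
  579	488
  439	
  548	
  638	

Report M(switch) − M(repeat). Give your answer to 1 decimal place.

M(repeat) = 4627/8 = 578.375
M(switch) = 3001/5 = 600.200
Difference = 600.200 − 578.375 = 21.825 ms

21.8 ms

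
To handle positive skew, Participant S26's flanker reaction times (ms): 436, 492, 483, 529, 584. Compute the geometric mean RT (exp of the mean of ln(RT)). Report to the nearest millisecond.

502 ms

ln(RT): 6.0776, 6.1985, 6.1800, 6.2710, 6.3699
Mean ln(RT) = 31.0970/5 = 6.21941
Geometric mean = exp(6.21941) = 502.40 ms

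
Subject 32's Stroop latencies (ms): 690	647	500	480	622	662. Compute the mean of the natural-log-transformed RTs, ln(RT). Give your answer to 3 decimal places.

ln(RT): 6.5367, 6.4723, 6.2146, 6.1738, 6.4329, 6.4953
Σ ln(RT) = 38.3256
Mean = 38.3256/6 = 6.38761

6.388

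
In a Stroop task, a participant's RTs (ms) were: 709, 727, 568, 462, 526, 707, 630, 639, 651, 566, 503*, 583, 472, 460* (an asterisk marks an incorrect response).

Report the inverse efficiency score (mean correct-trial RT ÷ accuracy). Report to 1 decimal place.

703.9 ms

Correct trials (n=12): 709, 727, 568, 462, 526, 707, 630, 639, 651, 566, 583, 472
Mean correct RT = 7240/12 = 603.3333 ms
Proportion correct = 12/14
IES = 603.3333 / (12/14) = 703.889 ms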